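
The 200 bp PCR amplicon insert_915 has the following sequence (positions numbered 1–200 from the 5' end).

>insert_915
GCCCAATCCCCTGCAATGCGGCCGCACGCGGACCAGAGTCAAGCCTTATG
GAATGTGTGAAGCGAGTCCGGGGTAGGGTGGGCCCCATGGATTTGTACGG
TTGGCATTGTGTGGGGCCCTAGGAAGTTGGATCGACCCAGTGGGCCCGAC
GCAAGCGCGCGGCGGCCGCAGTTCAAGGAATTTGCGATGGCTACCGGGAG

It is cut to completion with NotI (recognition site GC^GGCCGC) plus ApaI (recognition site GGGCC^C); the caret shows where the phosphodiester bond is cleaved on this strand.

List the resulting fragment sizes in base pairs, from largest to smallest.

NotI sites (GCGGCCGC) start at positions 18, 162.
NotI cuts after base 2 of each site, so after positions 19, 163.
ApaI sites (GGGCCC) start at positions 80, 114, 142.
ApaI cuts after base 5 of each site (before the last base), so after positions 84, 118, 146.
Combined cut positions: 19, 84, 118, 146, 163.
Linear molecule, 5 cuts → 6 fragments:
  1–19 → 19 bp
  20–84 → 65 bp
  85–118 → 34 bp
  119–146 → 28 bp
  147–163 → 17 bp
  164–200 → 37 bp
Sorted largest to smallest: 65, 37, 34, 28, 19, 17 bp.

65, 37, 34, 28, 19, 17 bp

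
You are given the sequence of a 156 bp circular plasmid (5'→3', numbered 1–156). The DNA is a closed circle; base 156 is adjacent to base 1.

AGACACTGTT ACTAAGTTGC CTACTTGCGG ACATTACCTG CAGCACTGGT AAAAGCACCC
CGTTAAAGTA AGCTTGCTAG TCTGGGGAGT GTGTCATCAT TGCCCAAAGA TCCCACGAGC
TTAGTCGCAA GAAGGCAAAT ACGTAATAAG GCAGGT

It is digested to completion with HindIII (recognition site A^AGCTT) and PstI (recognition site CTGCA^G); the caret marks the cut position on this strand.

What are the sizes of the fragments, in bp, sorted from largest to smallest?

128, 28 bp

The HindIII site (AAGCTT) starts at position 70.
HindIII cuts after the first base of each site, so after position 70.
The PstI site (CTGCAG) starts at position 38.
PstI cuts after base 5 of each site (before the last base), so after position 42.
Combined cut positions: 42, 70.
Circular molecule, 2 cuts → 2 fragments:
  43–70 → 28 bp
  71–156 then 1–42 → 86 + 42 = 128 bp
Sorted largest to smallest: 128, 28 bp.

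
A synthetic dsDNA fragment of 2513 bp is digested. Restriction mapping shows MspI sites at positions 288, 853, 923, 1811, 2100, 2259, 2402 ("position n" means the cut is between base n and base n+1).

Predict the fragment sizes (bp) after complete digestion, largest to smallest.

888, 565, 289, 288, 159, 143, 111, 70 bp

Linear molecule, 7 cuts → 8 fragments:
  288 − 0 = 288 bp
  853 − 288 = 565 bp
  923 − 853 = 70 bp
  1811 − 923 = 888 bp
  2100 − 1811 = 289 bp
  2259 − 2100 = 159 bp
  2402 − 2259 = 143 bp
  2513 − 2402 = 111 bp
Sorted largest to smallest: 888, 565, 289, 288, 159, 143, 111, 70 bp.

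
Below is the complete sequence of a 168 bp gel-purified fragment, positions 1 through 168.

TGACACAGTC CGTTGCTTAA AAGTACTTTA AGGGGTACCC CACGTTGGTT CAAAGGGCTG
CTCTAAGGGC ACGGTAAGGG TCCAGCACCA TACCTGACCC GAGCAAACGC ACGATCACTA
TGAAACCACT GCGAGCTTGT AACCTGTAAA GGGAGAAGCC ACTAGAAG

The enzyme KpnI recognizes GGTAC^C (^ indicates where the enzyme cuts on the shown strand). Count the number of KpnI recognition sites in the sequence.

GGTACC occurs starting at position 34.
KpnI cuts at 1 site.

1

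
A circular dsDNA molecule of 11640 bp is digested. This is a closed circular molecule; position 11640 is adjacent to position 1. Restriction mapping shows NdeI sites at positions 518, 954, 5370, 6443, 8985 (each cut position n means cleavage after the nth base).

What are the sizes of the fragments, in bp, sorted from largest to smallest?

Circular molecule, 5 cuts → 5 fragments:
  954 − 518 = 436 bp
  5370 − 954 = 4416 bp
  6443 − 5370 = 1073 bp
  8985 − 6443 = 2542 bp
  wrap: 11640 − 8985 + 518 = 3173 bp
Sorted largest to smallest: 4416, 3173, 2542, 1073, 436 bp.

4416, 3173, 2542, 1073, 436 bp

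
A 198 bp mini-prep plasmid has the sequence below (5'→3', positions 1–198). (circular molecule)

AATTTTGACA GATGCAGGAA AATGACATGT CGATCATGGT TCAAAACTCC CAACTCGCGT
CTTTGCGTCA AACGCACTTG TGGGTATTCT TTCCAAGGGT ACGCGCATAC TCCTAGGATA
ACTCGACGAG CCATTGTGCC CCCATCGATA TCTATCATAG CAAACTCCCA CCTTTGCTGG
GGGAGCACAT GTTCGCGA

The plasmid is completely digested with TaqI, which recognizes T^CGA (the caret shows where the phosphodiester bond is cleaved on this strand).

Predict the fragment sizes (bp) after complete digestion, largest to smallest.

93, 83, 22 bp

TaqI sites (TCGA) start at positions 30, 123, 145.
TaqI cuts after the first base of each site, so after positions 30, 123, 145.
Circular molecule, 3 cuts → 3 fragments:
  31–123 → 93 bp
  124–145 → 22 bp
  146–198 then 1–30 → 53 + 30 = 83 bp
Sorted largest to smallest: 93, 83, 22 bp.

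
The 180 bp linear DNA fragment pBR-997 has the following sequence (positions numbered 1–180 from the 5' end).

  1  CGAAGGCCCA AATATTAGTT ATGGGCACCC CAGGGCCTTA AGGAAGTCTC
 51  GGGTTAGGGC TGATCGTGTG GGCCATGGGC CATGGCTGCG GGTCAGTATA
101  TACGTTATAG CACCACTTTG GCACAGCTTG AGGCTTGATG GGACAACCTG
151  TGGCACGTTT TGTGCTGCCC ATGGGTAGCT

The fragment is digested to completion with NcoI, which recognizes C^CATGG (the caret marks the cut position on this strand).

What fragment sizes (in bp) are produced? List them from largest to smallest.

NcoI sites (CCATGG) start at positions 73, 80, 169.
NcoI cuts after the first base of each site, so after positions 73, 80, 169.
Linear molecule, 3 cuts → 4 fragments:
  1–73 → 73 bp
  74–80 → 7 bp
  81–169 → 89 bp
  170–180 → 11 bp
Sorted largest to smallest: 89, 73, 11, 7 bp.

89, 73, 11, 7 bp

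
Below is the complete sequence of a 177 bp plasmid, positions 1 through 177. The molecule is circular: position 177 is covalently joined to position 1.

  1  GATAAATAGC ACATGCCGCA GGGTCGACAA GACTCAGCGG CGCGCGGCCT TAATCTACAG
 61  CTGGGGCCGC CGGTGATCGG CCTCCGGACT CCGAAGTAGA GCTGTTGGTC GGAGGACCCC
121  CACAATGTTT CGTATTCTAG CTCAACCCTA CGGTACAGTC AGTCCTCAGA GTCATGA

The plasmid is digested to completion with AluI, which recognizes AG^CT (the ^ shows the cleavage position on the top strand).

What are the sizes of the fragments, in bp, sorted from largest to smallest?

97, 41, 39 bp

AluI sites (AGCT) start at positions 59, 100, 139.
AluI cuts after base 2 of each site, so after positions 60, 101, 140.
Circular molecule, 3 cuts → 3 fragments:
  61–101 → 41 bp
  102–140 → 39 bp
  141–177 then 1–60 → 37 + 60 = 97 bp
Sorted largest to smallest: 97, 41, 39 bp.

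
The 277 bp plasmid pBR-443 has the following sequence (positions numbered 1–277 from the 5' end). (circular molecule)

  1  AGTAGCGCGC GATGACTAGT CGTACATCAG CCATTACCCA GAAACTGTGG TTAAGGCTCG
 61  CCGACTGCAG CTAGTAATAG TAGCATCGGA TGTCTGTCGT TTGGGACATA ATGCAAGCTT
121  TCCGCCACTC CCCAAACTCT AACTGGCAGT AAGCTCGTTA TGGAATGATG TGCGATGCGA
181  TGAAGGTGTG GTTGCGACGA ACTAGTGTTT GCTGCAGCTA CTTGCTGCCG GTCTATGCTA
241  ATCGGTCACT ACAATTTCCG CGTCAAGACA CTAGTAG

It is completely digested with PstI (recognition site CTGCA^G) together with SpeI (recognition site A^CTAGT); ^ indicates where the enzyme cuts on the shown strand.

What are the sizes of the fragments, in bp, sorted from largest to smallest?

PstI sites (CTGCAG) start at positions 65, 212.
PstI cuts after base 5 of each site (before the last base), so after positions 69, 216.
SpeI sites (ACTAGT) start at positions 15, 201, 270.
SpeI cuts after the first base of each site, so after positions 15, 201, 270.
Combined cut positions: 15, 69, 201, 216, 270.
Circular molecule, 5 cuts → 5 fragments:
  16–69 → 54 bp
  70–201 → 132 bp
  202–216 → 15 bp
  217–270 → 54 bp
  271–277 then 1–15 → 7 + 15 = 22 bp
Sorted largest to smallest: 132, 54, 54, 22, 15 bp.

132, 54, 54, 22, 15 bp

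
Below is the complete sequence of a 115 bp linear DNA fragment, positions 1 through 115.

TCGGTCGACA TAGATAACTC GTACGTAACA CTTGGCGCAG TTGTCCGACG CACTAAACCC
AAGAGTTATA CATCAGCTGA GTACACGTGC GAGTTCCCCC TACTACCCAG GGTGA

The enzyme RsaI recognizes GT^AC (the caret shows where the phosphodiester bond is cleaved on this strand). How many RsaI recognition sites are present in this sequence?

2

GTAC occurs starting at positions 21, 81.
RsaI cuts at 2 sites.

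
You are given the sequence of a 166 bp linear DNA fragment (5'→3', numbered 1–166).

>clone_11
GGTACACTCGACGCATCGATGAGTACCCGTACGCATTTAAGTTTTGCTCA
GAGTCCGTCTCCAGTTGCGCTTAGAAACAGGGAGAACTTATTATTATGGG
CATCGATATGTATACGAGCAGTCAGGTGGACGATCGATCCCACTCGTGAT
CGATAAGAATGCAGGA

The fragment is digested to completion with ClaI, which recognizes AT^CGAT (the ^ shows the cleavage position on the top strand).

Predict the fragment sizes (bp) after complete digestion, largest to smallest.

ClaI sites (ATCGAT) start at positions 15, 102, 133, 149.
ClaI cuts after base 2 of each site, so after positions 16, 103, 134, 150.
Linear molecule, 4 cuts → 5 fragments:
  1–16 → 16 bp
  17–103 → 87 bp
  104–134 → 31 bp
  135–150 → 16 bp
  151–166 → 16 bp
Sorted largest to smallest: 87, 31, 16, 16, 16 bp.

87, 31, 16, 16, 16 bp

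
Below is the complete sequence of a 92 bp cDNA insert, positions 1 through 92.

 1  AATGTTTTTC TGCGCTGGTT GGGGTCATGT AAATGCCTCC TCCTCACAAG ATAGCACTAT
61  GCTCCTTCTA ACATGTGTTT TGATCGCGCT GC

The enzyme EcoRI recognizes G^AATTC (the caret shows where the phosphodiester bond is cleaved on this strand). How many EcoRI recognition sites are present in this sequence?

No occurrence of GAATTC is present in the sequence.
EcoRI does not cut: 0 sites.

0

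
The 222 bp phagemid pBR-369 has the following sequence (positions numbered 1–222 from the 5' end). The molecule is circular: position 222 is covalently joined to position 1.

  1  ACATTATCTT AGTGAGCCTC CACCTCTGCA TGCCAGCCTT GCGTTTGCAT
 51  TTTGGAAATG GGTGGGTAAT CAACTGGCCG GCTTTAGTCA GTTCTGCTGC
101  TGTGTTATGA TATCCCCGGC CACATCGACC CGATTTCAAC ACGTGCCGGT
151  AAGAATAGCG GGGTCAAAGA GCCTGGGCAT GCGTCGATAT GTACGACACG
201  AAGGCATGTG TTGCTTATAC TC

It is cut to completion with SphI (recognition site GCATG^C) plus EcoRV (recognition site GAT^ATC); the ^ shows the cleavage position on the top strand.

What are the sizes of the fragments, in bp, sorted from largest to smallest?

79, 73, 70 bp

SphI sites (GCATGC) start at positions 28, 177.
SphI cuts after base 5 of each site (before the last base), so after positions 32, 181.
The EcoRV site (GATATC) starts at position 109.
EcoRV cuts after base 3 of each site, so after position 111.
Combined cut positions: 32, 111, 181.
Circular molecule, 3 cuts → 3 fragments:
  33–111 → 79 bp
  112–181 → 70 bp
  182–222 then 1–32 → 41 + 32 = 73 bp
Sorted largest to smallest: 79, 73, 70 bp.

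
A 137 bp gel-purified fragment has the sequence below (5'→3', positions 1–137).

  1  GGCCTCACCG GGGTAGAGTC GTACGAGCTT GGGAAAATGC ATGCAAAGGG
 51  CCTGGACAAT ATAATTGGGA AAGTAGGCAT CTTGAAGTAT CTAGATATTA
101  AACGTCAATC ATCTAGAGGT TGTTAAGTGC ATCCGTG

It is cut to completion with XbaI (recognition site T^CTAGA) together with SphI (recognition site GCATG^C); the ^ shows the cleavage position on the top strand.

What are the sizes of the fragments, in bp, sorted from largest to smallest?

47, 43, 25, 22 bp

XbaI sites (TCTAGA) start at positions 90, 112.
XbaI cuts after the first base of each site, so after positions 90, 112.
The SphI site (GCATGC) starts at position 39.
SphI cuts after base 5 of each site (before the last base), so after position 43.
Combined cut positions: 43, 90, 112.
Linear molecule, 3 cuts → 4 fragments:
  1–43 → 43 bp
  44–90 → 47 bp
  91–112 → 22 bp
  113–137 → 25 bp
Sorted largest to smallest: 47, 43, 25, 22 bp.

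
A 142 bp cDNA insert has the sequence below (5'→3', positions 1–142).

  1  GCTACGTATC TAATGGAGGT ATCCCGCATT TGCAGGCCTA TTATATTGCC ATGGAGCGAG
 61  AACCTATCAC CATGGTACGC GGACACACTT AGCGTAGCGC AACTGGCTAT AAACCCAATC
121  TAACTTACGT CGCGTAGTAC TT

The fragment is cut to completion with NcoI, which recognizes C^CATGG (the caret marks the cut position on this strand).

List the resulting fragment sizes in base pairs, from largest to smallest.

72, 49, 21 bp

NcoI sites (CCATGG) start at positions 49, 70.
NcoI cuts after the first base of each site, so after positions 49, 70.
Linear molecule, 2 cuts → 3 fragments:
  1–49 → 49 bp
  50–70 → 21 bp
  71–142 → 72 bp
Sorted largest to smallest: 72, 49, 21 bp.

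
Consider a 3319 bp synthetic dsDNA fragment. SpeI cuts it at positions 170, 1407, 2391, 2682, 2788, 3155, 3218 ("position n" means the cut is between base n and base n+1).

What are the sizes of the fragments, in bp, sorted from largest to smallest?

Linear molecule, 7 cuts → 8 fragments:
  170 − 0 = 170 bp
  1407 − 170 = 1237 bp
  2391 − 1407 = 984 bp
  2682 − 2391 = 291 bp
  2788 − 2682 = 106 bp
  3155 − 2788 = 367 bp
  3218 − 3155 = 63 bp
  3319 − 3218 = 101 bp
Sorted largest to smallest: 1237, 984, 367, 291, 170, 106, 101, 63 bp.

1237, 984, 367, 291, 170, 106, 101, 63 bp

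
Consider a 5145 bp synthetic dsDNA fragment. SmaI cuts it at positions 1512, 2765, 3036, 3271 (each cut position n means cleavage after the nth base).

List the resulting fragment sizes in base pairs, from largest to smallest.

Linear molecule, 4 cuts → 5 fragments:
  1512 − 0 = 1512 bp
  2765 − 1512 = 1253 bp
  3036 − 2765 = 271 bp
  3271 − 3036 = 235 bp
  5145 − 3271 = 1874 bp
Sorted largest to smallest: 1874, 1512, 1253, 271, 235 bp.

1874, 1512, 1253, 271, 235 bp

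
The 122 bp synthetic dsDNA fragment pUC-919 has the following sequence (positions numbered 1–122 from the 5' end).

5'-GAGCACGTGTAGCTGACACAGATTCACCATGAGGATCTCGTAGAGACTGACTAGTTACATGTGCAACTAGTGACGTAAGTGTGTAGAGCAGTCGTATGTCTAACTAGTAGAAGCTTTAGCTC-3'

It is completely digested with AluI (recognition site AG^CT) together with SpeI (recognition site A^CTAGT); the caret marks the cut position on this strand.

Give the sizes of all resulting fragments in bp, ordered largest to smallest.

AluI sites (AGCT) start at positions 11, 112, 118.
AluI cuts after base 2 of each site, so after positions 12, 113, 119.
SpeI sites (ACTAGT) start at positions 50, 66, 103.
SpeI cuts after the first base of each site, so after positions 50, 66, 103.
Combined cut positions: 12, 50, 66, 103, 113, 119.
Linear molecule, 6 cuts → 7 fragments:
  1–12 → 12 bp
  13–50 → 38 bp
  51–66 → 16 bp
  67–103 → 37 bp
  104–113 → 10 bp
  114–119 → 6 bp
  120–122 → 3 bp
Sorted largest to smallest: 38, 37, 16, 12, 10, 6, 3 bp.

38, 37, 16, 12, 10, 6, 3 bp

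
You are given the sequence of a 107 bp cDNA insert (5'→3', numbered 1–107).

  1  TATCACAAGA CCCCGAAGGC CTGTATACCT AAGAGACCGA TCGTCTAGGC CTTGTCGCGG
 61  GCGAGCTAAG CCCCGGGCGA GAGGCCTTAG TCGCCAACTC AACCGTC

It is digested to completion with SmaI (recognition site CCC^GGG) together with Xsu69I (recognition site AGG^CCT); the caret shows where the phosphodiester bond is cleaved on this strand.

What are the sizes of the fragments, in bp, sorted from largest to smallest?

The SmaI site (CCCGGG) starts at position 72.
SmaI cuts after base 3 of each site, so after position 74.
Xsu69I sites (AGGCCT) start at positions 17, 47, 82.
Xsu69I cuts after base 3 of each site, so after positions 19, 49, 84.
Combined cut positions: 19, 49, 74, 84.
Linear molecule, 4 cuts → 5 fragments:
  1–19 → 19 bp
  20–49 → 30 bp
  50–74 → 25 bp
  75–84 → 10 bp
  85–107 → 23 bp
Sorted largest to smallest: 30, 25, 23, 19, 10 bp.

30, 25, 23, 19, 10 bp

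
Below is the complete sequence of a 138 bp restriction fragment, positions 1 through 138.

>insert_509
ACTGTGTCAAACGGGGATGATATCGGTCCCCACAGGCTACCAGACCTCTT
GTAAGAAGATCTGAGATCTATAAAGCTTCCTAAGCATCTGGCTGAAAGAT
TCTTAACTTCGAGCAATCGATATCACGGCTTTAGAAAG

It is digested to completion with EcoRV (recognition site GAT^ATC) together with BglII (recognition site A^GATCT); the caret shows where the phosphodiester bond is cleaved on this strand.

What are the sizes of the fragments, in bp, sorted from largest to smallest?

57, 36, 21, 17, 7 bp

EcoRV sites (GATATC) start at positions 19, 119.
EcoRV cuts after base 3 of each site, so after positions 21, 121.
BglII sites (AGATCT) start at positions 57, 64.
BglII cuts after the first base of each site, so after positions 57, 64.
Combined cut positions: 21, 57, 64, 121.
Linear molecule, 4 cuts → 5 fragments:
  1–21 → 21 bp
  22–57 → 36 bp
  58–64 → 7 bp
  65–121 → 57 bp
  122–138 → 17 bp
Sorted largest to smallest: 57, 36, 21, 17, 7 bp.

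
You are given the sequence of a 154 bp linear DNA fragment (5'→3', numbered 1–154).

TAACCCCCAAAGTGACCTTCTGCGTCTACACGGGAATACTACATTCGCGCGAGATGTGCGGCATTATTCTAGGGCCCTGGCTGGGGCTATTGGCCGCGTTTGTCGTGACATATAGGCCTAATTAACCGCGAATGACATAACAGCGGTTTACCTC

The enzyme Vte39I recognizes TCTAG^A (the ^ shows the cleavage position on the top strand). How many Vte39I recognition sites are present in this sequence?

No occurrence of TCTAGA is present in the sequence.
Vte39I does not cut: 0 sites.

0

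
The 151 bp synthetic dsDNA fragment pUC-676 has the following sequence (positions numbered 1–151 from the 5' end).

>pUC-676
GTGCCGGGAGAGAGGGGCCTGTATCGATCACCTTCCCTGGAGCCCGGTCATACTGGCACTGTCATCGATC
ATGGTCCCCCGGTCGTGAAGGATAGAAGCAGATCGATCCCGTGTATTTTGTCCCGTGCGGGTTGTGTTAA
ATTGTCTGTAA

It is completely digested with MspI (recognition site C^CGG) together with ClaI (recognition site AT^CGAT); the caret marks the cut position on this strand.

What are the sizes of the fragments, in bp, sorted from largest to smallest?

MspI sites (CCGG) start at positions 4, 44, 79.
MspI cuts after the first base of each site, so after positions 4, 44, 79.
ClaI sites (ATCGAT) start at positions 23, 64, 102.
ClaI cuts after base 2 of each site, so after positions 24, 65, 103.
Combined cut positions: 4, 24, 44, 65, 79, 103.
Linear molecule, 6 cuts → 7 fragments:
  1–4 → 4 bp
  5–24 → 20 bp
  25–44 → 20 bp
  45–65 → 21 bp
  66–79 → 14 bp
  80–103 → 24 bp
  104–151 → 48 bp
Sorted largest to smallest: 48, 24, 21, 20, 20, 14, 4 bp.

48, 24, 21, 20, 20, 14, 4 bp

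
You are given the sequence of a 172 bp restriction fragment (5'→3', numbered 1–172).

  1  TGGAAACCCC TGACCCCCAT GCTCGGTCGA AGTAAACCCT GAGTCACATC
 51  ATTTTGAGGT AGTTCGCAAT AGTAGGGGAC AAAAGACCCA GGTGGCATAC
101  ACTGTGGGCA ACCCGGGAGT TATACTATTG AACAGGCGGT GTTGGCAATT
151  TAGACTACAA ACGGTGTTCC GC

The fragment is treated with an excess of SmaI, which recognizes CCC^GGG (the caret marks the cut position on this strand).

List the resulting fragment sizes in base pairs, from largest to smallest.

The SmaI site (CCCGGG) starts at position 112.
SmaI cuts after base 3 of each site, so after position 114.
Linear molecule, 1 cut → 2 fragments:
  1–114 → 114 bp
  115–172 → 58 bp
Sorted largest to smallest: 114, 58 bp.

114, 58 bp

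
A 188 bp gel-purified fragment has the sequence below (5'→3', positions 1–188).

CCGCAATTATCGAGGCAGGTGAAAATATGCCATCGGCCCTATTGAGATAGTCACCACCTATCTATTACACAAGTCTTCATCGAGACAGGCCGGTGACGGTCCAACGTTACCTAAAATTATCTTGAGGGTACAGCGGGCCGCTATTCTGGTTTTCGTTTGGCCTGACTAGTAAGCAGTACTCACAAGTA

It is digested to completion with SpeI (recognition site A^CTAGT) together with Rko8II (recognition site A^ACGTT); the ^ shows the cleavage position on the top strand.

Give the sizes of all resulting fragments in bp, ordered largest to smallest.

The SpeI site (ACTAGT) starts at position 165.
SpeI cuts after the first base of each site, so after position 165.
The Rko8II site (AACGTT) starts at position 103.
Rko8II cuts after the first base of each site, so after position 103.
Combined cut positions: 103, 165.
Linear molecule, 2 cuts → 3 fragments:
  1–103 → 103 bp
  104–165 → 62 bp
  166–188 → 23 bp
Sorted largest to smallest: 103, 62, 23 bp.

103, 62, 23 bp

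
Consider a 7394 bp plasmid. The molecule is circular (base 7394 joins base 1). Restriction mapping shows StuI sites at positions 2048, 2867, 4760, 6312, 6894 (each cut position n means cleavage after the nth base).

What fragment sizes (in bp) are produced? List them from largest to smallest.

Circular molecule, 5 cuts → 5 fragments:
  2867 − 2048 = 819 bp
  4760 − 2867 = 1893 bp
  6312 − 4760 = 1552 bp
  6894 − 6312 = 582 bp
  wrap: 7394 − 6894 + 2048 = 2548 bp
Sorted largest to smallest: 2548, 1893, 1552, 819, 582 bp.

2548, 1893, 1552, 819, 582 bp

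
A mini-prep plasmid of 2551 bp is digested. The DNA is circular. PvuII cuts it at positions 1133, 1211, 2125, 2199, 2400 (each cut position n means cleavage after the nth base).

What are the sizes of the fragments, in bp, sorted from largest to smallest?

1284, 914, 201, 78, 74 bp

Circular molecule, 5 cuts → 5 fragments:
  1211 − 1133 = 78 bp
  2125 − 1211 = 914 bp
  2199 − 2125 = 74 bp
  2400 − 2199 = 201 bp
  wrap: 2551 − 2400 + 1133 = 1284 bp
Sorted largest to smallest: 1284, 914, 201, 78, 74 bp.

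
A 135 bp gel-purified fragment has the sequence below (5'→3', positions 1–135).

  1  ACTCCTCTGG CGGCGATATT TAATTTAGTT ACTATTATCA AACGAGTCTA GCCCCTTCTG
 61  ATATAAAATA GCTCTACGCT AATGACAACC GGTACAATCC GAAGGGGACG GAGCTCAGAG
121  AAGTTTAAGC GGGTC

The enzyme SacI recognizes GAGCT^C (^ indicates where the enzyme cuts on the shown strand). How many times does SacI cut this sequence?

GAGCTC occurs starting at position 111.
SacI cuts at 1 site.

1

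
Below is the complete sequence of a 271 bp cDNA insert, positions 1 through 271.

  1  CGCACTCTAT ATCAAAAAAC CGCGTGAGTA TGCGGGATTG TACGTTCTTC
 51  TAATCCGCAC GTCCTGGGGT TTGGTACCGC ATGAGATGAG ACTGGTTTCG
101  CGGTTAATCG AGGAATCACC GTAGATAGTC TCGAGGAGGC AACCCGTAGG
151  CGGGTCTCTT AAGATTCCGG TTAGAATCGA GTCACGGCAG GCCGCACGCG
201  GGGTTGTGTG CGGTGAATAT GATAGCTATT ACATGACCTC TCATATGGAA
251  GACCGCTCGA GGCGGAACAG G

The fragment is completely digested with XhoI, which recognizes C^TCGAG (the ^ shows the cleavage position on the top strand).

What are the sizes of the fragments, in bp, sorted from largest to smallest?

XhoI sites (CTCGAG) start at positions 130, 256.
XhoI cuts after the first base of each site, so after positions 130, 256.
Linear molecule, 2 cuts → 3 fragments:
  1–130 → 130 bp
  131–256 → 126 bp
  257–271 → 15 bp
Sorted largest to smallest: 130, 126, 15 bp.

130, 126, 15 bp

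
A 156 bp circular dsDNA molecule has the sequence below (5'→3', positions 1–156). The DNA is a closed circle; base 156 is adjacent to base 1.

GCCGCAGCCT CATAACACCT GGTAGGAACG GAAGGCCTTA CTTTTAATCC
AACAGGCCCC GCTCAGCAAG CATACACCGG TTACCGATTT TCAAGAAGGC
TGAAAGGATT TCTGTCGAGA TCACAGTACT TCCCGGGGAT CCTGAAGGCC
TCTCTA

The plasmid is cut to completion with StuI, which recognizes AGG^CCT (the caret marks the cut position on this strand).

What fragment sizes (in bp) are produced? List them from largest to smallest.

StuI sites (AGGCCT) start at positions 33, 146.
StuI cuts after base 3 of each site, so after positions 35, 148.
Circular molecule, 2 cuts → 2 fragments:
  36–148 → 113 bp
  149–156 then 1–35 → 8 + 35 = 43 bp
Sorted largest to smallest: 113, 43 bp.

113, 43 bp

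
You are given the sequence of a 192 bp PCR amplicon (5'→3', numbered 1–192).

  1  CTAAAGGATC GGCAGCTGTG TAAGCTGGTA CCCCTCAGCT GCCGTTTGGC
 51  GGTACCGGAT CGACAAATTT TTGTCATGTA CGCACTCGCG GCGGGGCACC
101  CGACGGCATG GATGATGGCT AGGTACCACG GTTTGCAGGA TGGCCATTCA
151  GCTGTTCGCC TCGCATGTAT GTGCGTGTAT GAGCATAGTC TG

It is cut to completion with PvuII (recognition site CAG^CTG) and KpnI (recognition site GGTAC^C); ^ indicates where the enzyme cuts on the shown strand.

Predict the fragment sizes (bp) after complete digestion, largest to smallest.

PvuII sites (CAGCTG) start at positions 13, 36, 149.
PvuII cuts after base 3 of each site, so after positions 15, 38, 151.
KpnI sites (GGTACC) start at positions 27, 51, 122.
KpnI cuts after base 5 of each site (before the last base), so after positions 31, 55, 126.
Combined cut positions: 15, 31, 38, 55, 126, 151.
Linear molecule, 6 cuts → 7 fragments:
  1–15 → 15 bp
  16–31 → 16 bp
  32–38 → 7 bp
  39–55 → 17 bp
  56–126 → 71 bp
  127–151 → 25 bp
  152–192 → 41 bp
Sorted largest to smallest: 71, 41, 25, 17, 16, 15, 7 bp.

71, 41, 25, 17, 16, 15, 7 bp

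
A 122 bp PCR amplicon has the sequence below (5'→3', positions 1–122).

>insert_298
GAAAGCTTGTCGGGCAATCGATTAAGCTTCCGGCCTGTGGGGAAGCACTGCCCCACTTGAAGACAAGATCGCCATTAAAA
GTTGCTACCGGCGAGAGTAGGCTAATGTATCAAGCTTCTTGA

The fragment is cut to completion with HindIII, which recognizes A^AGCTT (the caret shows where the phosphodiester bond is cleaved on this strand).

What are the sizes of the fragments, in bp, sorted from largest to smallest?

HindIII sites (AAGCTT) start at positions 3, 24, 112.
HindIII cuts after the first base of each site, so after positions 3, 24, 112.
Linear molecule, 3 cuts → 4 fragments:
  1–3 → 3 bp
  4–24 → 21 bp
  25–112 → 88 bp
  113–122 → 10 bp
Sorted largest to smallest: 88, 21, 10, 3 bp.

88, 21, 10, 3 bp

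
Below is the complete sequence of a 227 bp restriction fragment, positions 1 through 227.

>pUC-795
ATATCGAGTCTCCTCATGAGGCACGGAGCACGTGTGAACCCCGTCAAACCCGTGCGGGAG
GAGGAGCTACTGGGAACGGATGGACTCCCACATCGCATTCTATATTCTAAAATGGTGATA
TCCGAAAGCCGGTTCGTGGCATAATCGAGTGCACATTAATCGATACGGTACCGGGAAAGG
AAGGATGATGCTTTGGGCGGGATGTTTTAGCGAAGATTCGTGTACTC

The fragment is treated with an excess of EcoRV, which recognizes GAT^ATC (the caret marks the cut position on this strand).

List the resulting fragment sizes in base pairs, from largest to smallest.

The EcoRV site (GATATC) starts at position 117.
EcoRV cuts after base 3 of each site, so after position 119.
Linear molecule, 1 cut → 2 fragments:
  1–119 → 119 bp
  120–227 → 108 bp
Sorted largest to smallest: 119, 108 bp.

119, 108 bp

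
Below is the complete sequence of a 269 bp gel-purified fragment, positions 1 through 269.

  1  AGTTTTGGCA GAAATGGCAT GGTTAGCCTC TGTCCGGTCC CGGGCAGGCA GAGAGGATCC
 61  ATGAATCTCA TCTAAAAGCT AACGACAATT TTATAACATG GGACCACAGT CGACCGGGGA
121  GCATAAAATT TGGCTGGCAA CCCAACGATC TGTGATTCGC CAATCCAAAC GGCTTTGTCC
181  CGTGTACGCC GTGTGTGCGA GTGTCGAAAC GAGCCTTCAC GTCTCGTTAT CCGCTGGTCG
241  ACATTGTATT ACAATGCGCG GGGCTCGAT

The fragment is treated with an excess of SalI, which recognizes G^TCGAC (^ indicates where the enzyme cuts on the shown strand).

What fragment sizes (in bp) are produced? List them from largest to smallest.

SalI sites (GTCGAC) start at positions 109, 237.
SalI cuts after the first base of each site, so after positions 109, 237.
Linear molecule, 2 cuts → 3 fragments:
  1–109 → 109 bp
  110–237 → 128 bp
  238–269 → 32 bp
Sorted largest to smallest: 128, 109, 32 bp.

128, 109, 32 bp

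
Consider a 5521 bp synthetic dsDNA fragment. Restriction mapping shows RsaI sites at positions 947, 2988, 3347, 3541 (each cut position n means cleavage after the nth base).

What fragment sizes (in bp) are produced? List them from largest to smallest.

Linear molecule, 4 cuts → 5 fragments:
  947 − 0 = 947 bp
  2988 − 947 = 2041 bp
  3347 − 2988 = 359 bp
  3541 − 3347 = 194 bp
  5521 − 3541 = 1980 bp
Sorted largest to smallest: 2041, 1980, 947, 359, 194 bp.

2041, 1980, 947, 359, 194 bp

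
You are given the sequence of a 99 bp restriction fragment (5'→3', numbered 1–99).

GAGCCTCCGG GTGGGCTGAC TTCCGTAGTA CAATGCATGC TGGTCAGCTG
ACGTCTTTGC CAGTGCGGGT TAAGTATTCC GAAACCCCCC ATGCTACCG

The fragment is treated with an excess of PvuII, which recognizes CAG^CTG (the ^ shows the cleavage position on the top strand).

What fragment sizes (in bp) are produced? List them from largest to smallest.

52, 47 bp

The PvuII site (CAGCTG) starts at position 45.
PvuII cuts after base 3 of each site, so after position 47.
Linear molecule, 1 cut → 2 fragments:
  1–47 → 47 bp
  48–99 → 52 bp
Sorted largest to smallest: 52, 47 bp.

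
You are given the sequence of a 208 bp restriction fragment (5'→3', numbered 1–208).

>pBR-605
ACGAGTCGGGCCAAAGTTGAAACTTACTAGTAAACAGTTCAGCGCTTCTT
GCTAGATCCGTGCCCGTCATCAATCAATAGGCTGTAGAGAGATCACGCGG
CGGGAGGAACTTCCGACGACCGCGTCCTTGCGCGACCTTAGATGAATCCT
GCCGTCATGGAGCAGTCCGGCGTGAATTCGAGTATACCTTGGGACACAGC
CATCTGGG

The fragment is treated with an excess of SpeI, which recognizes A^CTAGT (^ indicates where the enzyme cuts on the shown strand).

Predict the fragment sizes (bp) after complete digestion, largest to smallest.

182, 26 bp

The SpeI site (ACTAGT) starts at position 26.
SpeI cuts after the first base of each site, so after position 26.
Linear molecule, 1 cut → 2 fragments:
  1–26 → 26 bp
  27–208 → 182 bp
Sorted largest to smallest: 182, 26 bp.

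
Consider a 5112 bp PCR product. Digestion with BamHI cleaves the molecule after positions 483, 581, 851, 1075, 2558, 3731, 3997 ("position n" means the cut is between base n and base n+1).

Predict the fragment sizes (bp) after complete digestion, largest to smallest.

1483, 1173, 1115, 483, 270, 266, 224, 98 bp

Linear molecule, 7 cuts → 8 fragments:
  483 − 0 = 483 bp
  581 − 483 = 98 bp
  851 − 581 = 270 bp
  1075 − 851 = 224 bp
  2558 − 1075 = 1483 bp
  3731 − 2558 = 1173 bp
  3997 − 3731 = 266 bp
  5112 − 3997 = 1115 bp
Sorted largest to smallest: 1483, 1173, 1115, 483, 270, 266, 224, 98 bp.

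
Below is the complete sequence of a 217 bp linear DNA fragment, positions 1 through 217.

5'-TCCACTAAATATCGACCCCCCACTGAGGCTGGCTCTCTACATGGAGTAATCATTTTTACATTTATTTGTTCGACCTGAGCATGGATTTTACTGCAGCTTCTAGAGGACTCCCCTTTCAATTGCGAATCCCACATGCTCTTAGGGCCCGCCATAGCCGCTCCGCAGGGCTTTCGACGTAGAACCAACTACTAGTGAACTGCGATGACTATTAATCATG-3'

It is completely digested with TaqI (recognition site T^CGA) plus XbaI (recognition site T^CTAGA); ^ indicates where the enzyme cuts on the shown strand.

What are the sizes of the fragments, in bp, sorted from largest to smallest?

72, 58, 46, 29, 12 bp

TaqI sites (TCGA) start at positions 12, 70, 171.
TaqI cuts after the first base of each site, so after positions 12, 70, 171.
The XbaI site (TCTAGA) starts at position 99.
XbaI cuts after the first base of each site, so after position 99.
Combined cut positions: 12, 70, 99, 171.
Linear molecule, 4 cuts → 5 fragments:
  1–12 → 12 bp
  13–70 → 58 bp
  71–99 → 29 bp
  100–171 → 72 bp
  172–217 → 46 bp
Sorted largest to smallest: 72, 58, 46, 29, 12 bp.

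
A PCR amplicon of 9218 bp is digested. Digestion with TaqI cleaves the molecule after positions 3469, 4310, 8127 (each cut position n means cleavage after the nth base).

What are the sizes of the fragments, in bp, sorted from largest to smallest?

Linear molecule, 3 cuts → 4 fragments:
  3469 − 0 = 3469 bp
  4310 − 3469 = 841 bp
  8127 − 4310 = 3817 bp
  9218 − 8127 = 1091 bp
Sorted largest to smallest: 3817, 3469, 1091, 841 bp.

3817, 3469, 1091, 841 bp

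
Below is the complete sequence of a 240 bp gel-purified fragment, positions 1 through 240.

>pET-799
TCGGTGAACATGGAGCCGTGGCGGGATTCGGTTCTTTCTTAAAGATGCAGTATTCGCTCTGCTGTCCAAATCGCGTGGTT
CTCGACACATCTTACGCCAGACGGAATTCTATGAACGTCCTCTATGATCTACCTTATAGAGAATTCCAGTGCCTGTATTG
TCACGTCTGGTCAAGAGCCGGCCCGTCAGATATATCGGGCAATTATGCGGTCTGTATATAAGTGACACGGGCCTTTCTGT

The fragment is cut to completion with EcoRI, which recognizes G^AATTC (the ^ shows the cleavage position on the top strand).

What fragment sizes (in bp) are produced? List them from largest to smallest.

104, 99, 37 bp

EcoRI sites (GAATTC) start at positions 104, 141.
EcoRI cuts after the first base of each site, so after positions 104, 141.
Linear molecule, 2 cuts → 3 fragments:
  1–104 → 104 bp
  105–141 → 37 bp
  142–240 → 99 bp
Sorted largest to smallest: 104, 99, 37 bp.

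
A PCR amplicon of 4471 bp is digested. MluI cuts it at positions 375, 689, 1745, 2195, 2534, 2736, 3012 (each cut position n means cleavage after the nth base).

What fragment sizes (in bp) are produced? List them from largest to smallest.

Linear molecule, 7 cuts → 8 fragments:
  375 − 0 = 375 bp
  689 − 375 = 314 bp
  1745 − 689 = 1056 bp
  2195 − 1745 = 450 bp
  2534 − 2195 = 339 bp
  2736 − 2534 = 202 bp
  3012 − 2736 = 276 bp
  4471 − 3012 = 1459 bp
Sorted largest to smallest: 1459, 1056, 450, 375, 339, 314, 276, 202 bp.

1459, 1056, 450, 375, 339, 314, 276, 202 bp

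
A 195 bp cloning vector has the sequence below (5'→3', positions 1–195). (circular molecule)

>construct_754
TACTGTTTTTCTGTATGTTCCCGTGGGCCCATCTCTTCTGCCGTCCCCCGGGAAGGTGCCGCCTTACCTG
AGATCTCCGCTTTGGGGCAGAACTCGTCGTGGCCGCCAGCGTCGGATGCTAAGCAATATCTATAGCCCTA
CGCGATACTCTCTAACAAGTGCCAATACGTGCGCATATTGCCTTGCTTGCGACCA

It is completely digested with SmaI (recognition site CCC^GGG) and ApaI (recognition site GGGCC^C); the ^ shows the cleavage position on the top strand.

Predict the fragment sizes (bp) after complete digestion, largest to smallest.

175, 20 bp

The SmaI site (CCCGGG) starts at position 47.
SmaI cuts after base 3 of each site, so after position 49.
The ApaI site (GGGCCC) starts at position 25.
ApaI cuts after base 5 of each site (before the last base), so after position 29.
Combined cut positions: 29, 49.
Circular molecule, 2 cuts → 2 fragments:
  30–49 → 20 bp
  50–195 then 1–29 → 146 + 29 = 175 bp
Sorted largest to smallest: 175, 20 bp.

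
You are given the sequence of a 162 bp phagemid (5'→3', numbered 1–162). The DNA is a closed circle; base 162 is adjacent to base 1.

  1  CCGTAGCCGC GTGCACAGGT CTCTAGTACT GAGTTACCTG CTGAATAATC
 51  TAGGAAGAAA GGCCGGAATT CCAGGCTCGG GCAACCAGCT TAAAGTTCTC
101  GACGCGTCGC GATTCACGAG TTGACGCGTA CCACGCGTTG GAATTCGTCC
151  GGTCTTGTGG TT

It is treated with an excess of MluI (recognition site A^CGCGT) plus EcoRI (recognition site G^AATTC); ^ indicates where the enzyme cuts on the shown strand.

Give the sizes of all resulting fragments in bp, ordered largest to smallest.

MluI sites (ACGCGT) start at positions 102, 124, 133.
MluI cuts after the first base of each site, so after positions 102, 124, 133.
EcoRI sites (GAATTC) start at positions 66, 141.
EcoRI cuts after the first base of each site, so after positions 66, 141.
Combined cut positions: 66, 102, 124, 133, 141.
Circular molecule, 5 cuts → 5 fragments:
  67–102 → 36 bp
  103–124 → 22 bp
  125–133 → 9 bp
  134–141 → 8 bp
  142–162 then 1–66 → 21 + 66 = 87 bp
Sorted largest to smallest: 87, 36, 22, 9, 8 bp.

87, 36, 22, 9, 8 bp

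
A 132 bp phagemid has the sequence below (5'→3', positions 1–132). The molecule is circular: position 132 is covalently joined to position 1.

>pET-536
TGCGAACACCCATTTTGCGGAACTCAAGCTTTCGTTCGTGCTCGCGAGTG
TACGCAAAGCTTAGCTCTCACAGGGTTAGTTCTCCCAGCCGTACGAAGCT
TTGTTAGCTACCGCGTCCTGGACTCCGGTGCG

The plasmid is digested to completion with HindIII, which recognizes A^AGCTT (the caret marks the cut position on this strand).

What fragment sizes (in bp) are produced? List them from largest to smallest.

62, 39, 31 bp

HindIII sites (AAGCTT) start at positions 26, 57, 96.
HindIII cuts after the first base of each site, so after positions 26, 57, 96.
Circular molecule, 3 cuts → 3 fragments:
  27–57 → 31 bp
  58–96 → 39 bp
  97–132 then 1–26 → 36 + 26 = 62 bp
Sorted largest to smallest: 62, 39, 31 bp.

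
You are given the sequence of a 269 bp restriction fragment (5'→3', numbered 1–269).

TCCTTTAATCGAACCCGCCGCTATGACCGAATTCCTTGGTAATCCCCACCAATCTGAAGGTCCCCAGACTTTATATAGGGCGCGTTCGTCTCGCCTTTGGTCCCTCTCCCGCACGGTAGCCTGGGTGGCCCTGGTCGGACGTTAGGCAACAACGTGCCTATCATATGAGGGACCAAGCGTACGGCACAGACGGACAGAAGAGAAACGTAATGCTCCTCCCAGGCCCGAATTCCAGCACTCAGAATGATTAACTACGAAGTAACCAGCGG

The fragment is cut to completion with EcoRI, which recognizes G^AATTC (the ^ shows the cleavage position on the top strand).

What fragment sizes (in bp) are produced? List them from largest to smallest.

198, 42, 29 bp

EcoRI sites (GAATTC) start at positions 29, 227.
EcoRI cuts after the first base of each site, so after positions 29, 227.
Linear molecule, 2 cuts → 3 fragments:
  1–29 → 29 bp
  30–227 → 198 bp
  228–269 → 42 bp
Sorted largest to smallest: 198, 42, 29 bp.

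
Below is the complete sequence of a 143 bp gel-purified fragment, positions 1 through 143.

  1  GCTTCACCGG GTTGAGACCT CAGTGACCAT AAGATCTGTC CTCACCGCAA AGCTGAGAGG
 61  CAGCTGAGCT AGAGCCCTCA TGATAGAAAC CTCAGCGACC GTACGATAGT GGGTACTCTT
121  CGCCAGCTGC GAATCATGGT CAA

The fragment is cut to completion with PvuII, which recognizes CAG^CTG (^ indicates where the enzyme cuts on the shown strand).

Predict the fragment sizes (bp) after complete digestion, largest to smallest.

63, 63, 17 bp

PvuII sites (CAGCTG) start at positions 61, 124.
PvuII cuts after base 3 of each site, so after positions 63, 126.
Linear molecule, 2 cuts → 3 fragments:
  1–63 → 63 bp
  64–126 → 63 bp
  127–143 → 17 bp
Sorted largest to smallest: 63, 63, 17 bp.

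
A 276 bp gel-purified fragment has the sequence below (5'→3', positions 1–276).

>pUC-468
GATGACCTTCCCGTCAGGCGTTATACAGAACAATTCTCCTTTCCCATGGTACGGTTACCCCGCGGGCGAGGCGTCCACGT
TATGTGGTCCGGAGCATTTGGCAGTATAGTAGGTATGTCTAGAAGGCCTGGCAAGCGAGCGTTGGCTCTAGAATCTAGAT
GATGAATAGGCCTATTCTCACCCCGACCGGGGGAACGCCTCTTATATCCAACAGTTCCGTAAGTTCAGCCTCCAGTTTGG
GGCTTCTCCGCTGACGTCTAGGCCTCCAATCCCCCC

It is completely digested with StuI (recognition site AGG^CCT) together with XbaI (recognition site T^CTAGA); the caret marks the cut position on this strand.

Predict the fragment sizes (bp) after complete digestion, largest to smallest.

118, 92, 21, 16, 14, 8, 7 bp

StuI sites (AGGCCT) start at positions 124, 168, 260.
StuI cuts after base 3 of each site, so after positions 126, 170, 262.
XbaI sites (TCTAGA) start at positions 118, 147, 154.
XbaI cuts after the first base of each site, so after positions 118, 147, 154.
Combined cut positions: 118, 126, 147, 154, 170, 262.
Linear molecule, 6 cuts → 7 fragments:
  1–118 → 118 bp
  119–126 → 8 bp
  127–147 → 21 bp
  148–154 → 7 bp
  155–170 → 16 bp
  171–262 → 92 bp
  263–276 → 14 bp
Sorted largest to smallest: 118, 92, 21, 16, 14, 8, 7 bp.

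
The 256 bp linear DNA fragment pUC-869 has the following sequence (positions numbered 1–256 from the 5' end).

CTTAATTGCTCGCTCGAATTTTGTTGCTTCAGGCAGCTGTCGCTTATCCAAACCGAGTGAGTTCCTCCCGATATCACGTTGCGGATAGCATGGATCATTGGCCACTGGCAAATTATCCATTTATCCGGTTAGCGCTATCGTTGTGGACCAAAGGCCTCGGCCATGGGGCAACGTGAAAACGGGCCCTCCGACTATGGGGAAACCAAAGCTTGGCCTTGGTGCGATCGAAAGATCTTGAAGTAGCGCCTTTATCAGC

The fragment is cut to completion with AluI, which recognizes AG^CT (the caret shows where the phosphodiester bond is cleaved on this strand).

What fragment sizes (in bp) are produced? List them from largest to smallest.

AluI sites (AGCT) start at positions 35, 207.
AluI cuts after base 2 of each site, so after positions 36, 208.
Linear molecule, 2 cuts → 3 fragments:
  1–36 → 36 bp
  37–208 → 172 bp
  209–256 → 48 bp
Sorted largest to smallest: 172, 48, 36 bp.

172, 48, 36 bp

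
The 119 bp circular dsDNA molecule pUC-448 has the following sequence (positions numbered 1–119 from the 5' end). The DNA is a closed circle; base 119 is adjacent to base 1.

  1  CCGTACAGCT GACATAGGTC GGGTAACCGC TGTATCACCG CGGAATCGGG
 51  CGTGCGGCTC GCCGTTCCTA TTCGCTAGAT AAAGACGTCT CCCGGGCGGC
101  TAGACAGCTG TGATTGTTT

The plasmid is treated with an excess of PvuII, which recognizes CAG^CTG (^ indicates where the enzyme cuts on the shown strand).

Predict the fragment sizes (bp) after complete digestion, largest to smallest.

PvuII sites (CAGCTG) start at positions 6, 105.
PvuII cuts after base 3 of each site, so after positions 8, 107.
Circular molecule, 2 cuts → 2 fragments:
  9–107 → 99 bp
  108–119 then 1–8 → 12 + 8 = 20 bp
Sorted largest to smallest: 99, 20 bp.

99, 20 bp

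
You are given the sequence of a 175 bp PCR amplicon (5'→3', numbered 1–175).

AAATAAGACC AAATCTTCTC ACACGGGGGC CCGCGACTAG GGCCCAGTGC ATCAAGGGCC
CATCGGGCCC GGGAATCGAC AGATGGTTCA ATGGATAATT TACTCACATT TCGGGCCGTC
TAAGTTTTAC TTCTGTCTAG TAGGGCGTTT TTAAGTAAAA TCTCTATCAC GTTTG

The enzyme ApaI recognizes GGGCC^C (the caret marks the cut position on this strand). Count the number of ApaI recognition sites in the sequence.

GGGCCC occurs starting at positions 27, 40, 56, 65.
ApaI cuts at 4 sites.

4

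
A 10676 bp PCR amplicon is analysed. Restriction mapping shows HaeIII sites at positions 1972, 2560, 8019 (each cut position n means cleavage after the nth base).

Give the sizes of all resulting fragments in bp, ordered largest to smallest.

Linear molecule, 3 cuts → 4 fragments:
  1972 − 0 = 1972 bp
  2560 − 1972 = 588 bp
  8019 − 2560 = 5459 bp
  10676 − 8019 = 2657 bp
Sorted largest to smallest: 5459, 2657, 1972, 588 bp.

5459, 2657, 1972, 588 bp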